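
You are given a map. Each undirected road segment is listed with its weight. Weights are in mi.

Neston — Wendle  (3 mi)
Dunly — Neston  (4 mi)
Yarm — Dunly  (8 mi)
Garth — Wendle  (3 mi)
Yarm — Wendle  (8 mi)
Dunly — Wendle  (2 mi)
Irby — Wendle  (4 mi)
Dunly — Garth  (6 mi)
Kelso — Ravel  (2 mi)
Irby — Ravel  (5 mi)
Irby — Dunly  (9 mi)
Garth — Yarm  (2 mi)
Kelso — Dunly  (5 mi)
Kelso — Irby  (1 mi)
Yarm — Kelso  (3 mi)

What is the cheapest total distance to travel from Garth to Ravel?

Candidate routes:
Garth - Yarm - Kelso - Ravel: 2+3+2 = 7
Garth - Wendle - Irby - Kelso - Ravel: 3+4+1+2 = 10
Garth - Yarm - Kelso - Irby - Ravel: 2+3+1+5 = 11
Garth - Wendle - Dunly - Kelso - Ravel: 3+2+5+2 = 12
Cheapest is Garth - Yarm - Kelso - Ravel at 7 mi.

7 mi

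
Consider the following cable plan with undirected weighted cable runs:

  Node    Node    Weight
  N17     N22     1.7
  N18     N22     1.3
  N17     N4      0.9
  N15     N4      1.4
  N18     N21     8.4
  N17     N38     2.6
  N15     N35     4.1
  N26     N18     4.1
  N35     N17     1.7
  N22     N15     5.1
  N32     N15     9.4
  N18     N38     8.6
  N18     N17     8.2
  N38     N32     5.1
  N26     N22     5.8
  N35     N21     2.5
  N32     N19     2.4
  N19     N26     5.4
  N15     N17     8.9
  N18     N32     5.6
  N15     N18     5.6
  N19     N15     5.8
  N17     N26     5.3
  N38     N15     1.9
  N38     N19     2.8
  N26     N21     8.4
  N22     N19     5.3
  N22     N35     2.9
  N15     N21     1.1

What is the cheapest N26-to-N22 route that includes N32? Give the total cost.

Shortest N26→N32: N26–N19–N32 = 7.8
Shortest N32→N22: N32–N18–N22 = 6.9
Total via N32: 7.8 + 6.9 = 14.7.

14.7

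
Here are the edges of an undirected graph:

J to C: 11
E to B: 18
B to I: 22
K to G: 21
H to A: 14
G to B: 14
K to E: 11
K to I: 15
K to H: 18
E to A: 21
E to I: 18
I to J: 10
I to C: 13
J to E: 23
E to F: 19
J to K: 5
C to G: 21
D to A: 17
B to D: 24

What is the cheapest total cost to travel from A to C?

Shortest distances from A:
A: 0
H: 14  (via A)
D: 17  (via A)
E: 21  (via A)
K: 32  (via H)
J: 37  (via K)
B: 39  (via E)
I: 39  (via E)
F: 40  (via E)
C: 48  (via J)
Shortest route: A–H–K–J–C = 48.

48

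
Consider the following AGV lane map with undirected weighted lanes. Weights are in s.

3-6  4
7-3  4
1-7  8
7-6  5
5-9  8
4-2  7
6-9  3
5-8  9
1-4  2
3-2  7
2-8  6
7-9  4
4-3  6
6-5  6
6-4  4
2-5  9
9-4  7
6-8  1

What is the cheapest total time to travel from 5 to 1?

Enumerating some paths:
5 - 8 - 6 - 4 - 1: 9+1+4+2 = 16
5 - 6 - 4 - 1: 6+4+2 = 12
The minimum is 12 s via 5 - 6 - 4 - 1.

12 s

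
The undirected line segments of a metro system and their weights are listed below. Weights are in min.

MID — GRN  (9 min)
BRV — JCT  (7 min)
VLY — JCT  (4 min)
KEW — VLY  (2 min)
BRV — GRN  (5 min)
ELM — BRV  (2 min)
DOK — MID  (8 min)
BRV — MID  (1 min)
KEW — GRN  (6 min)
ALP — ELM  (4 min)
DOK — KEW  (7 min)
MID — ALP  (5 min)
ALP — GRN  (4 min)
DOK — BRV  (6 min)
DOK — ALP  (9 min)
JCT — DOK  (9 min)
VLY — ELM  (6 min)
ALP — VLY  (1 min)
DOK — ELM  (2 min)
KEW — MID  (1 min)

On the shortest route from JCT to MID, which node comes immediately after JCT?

VLY

Enumerating some paths:
JCT → VLY → KEW → MID: 4+2+1 = 7
JCT → BRV → MID: 7+1 = 8
JCT → VLY → ALP → MID: 4+1+5 = 10
The minimum is 7 min via JCT → VLY → KEW → MID.
So from JCT the first move is to VLY.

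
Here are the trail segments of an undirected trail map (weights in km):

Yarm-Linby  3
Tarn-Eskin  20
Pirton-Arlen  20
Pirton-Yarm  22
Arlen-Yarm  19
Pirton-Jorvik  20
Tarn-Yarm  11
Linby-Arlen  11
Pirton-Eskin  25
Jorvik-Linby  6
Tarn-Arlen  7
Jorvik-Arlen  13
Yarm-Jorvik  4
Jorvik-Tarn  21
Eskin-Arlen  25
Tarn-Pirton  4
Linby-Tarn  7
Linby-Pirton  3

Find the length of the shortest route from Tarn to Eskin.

Compare a few routes:
Tarn - Pirton - Eskin: 4+25 = 29
Tarn - Eskin: 20 = 20
Cheapest is Tarn - Eskin at 20 km.

20 km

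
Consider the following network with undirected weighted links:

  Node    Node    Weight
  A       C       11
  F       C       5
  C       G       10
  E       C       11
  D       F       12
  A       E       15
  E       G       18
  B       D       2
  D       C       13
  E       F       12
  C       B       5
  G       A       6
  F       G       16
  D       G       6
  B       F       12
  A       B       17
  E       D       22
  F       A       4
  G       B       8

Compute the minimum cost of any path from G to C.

Settle nodes by increasing distance from G:
G: 0
A: 6  (via G)
D: 6  (via G)
B: 8  (via G)
C: 10  (via G)
Shortest route: G–C = 10.

10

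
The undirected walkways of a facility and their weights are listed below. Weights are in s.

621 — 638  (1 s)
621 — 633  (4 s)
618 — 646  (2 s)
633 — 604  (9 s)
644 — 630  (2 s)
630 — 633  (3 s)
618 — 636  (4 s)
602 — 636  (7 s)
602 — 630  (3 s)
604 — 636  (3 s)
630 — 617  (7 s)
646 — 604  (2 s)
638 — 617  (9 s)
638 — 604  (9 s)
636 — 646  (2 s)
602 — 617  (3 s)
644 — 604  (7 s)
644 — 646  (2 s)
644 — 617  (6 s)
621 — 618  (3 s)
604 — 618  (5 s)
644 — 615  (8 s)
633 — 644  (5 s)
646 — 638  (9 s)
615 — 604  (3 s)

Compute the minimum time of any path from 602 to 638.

11 s

Shortest distances from 602:
602: 0
617: 3  (via 602)
630: 3  (via 602)
644: 5  (via 630)
633: 6  (via 630)
636: 7  (via 602)
646: 7  (via 644)
604: 9  (via 646)
618: 9  (via 646)
621: 10  (via 633)
638: 11  (via 621)
Shortest route: 602 → 630 → 633 → 621 → 638 = 11 s.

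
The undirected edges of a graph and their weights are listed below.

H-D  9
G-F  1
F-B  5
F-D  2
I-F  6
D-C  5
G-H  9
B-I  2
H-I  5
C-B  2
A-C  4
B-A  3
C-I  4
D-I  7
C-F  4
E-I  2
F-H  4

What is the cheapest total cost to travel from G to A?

Running Dijkstra from G:
G: 0
F: 1  (via G)
D: 3  (via F)
C: 5  (via F)
H: 5  (via F)
B: 6  (via F)
I: 7  (via F)
A: 9  (via C)
Shortest route: G → F → C → A = 9.

9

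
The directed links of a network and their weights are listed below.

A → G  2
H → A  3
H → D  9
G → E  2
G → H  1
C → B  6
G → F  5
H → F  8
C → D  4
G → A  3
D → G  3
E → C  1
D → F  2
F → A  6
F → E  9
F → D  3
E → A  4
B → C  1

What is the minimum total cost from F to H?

7

Settle nodes by increasing distance from F:
F: 0
D: 3  (via F)
A: 6  (via F)
G: 6  (via D)
H: 7  (via G)
Shortest route: F–D–G–H = 7.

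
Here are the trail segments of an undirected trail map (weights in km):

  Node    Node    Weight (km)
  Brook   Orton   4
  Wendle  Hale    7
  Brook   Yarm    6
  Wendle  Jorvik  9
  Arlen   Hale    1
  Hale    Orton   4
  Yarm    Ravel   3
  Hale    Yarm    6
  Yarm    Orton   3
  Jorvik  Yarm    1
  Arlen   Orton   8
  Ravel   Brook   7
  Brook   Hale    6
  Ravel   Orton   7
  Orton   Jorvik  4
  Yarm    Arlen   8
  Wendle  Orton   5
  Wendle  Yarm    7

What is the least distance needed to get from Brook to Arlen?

Settle nodes by increasing distance from Brook:
Brook: 0
Orton: 4  (via Brook)
Yarm: 6  (via Brook)
Hale: 6  (via Brook)
Ravel: 7  (via Brook)
Jorvik: 7  (via Yarm)
Arlen: 7  (via Hale)
Shortest route: Brook → Hale → Arlen = 7 km.

7 km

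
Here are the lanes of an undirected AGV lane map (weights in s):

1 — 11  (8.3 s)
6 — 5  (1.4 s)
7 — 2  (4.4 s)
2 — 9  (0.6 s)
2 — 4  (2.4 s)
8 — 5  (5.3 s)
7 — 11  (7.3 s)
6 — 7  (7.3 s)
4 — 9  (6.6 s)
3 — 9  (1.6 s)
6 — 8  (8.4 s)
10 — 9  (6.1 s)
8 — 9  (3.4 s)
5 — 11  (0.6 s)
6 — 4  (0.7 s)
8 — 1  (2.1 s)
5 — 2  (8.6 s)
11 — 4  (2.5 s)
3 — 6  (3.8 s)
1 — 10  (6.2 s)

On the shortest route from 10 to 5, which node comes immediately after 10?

9

Enumerating some paths:
10 → 9 → 3 → 6 → 5: 6.1+1.6+3.8+1.4 = 12.9
10 → 9 → 2 → 4 → 6 → 5: 6.1+0.6+2.4+0.7+1.4 = 11.2
10 → 9 → 2 → 4 → 11 → 5: 6.1+0.6+2.4+2.5+0.6 = 12.2
Cheapest is 10 → 9 → 2 → 4 → 6 → 5 at 11.2 s.
So from 10 the first move is to 9.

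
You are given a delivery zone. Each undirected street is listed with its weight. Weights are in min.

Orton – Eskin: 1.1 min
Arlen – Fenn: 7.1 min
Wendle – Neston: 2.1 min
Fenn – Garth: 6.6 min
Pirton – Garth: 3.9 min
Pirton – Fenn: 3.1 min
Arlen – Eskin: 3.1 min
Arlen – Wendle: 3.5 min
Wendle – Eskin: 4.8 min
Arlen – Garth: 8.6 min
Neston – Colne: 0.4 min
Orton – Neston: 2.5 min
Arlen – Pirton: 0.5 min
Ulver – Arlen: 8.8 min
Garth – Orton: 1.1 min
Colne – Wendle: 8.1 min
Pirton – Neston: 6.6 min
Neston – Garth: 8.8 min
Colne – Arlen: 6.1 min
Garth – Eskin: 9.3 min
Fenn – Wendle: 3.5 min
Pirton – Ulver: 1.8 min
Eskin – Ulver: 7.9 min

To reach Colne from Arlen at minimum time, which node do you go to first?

Candidate routes:
Arlen–Colne: 6.1 = 6.1
Arlen–Eskin–Orton–Neston–Colne: 3.1+1.1+2.5+0.4 = 7.1
Arlen–Wendle–Neston–Colne: 3.5+2.1+0.4 = 6
The minimum is 6 min via Arlen–Wendle–Neston–Colne.
So from Arlen the first move is to Wendle.

Wendle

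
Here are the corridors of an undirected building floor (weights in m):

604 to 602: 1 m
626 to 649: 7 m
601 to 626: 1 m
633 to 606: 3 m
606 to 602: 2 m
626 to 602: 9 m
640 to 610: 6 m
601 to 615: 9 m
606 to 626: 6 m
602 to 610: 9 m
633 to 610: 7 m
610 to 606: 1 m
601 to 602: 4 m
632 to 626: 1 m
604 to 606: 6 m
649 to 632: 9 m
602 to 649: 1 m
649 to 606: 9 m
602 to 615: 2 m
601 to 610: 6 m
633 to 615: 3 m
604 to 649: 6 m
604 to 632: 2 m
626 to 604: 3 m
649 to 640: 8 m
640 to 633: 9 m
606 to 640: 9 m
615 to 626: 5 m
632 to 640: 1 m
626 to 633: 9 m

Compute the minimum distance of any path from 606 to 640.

Settle nodes by increasing distance from 606:
606: 0
610: 1  (via 606)
602: 2  (via 606)
633: 3  (via 606)
649: 3  (via 602)
604: 3  (via 602)
615: 4  (via 602)
632: 5  (via 604)
601: 6  (via 602)
626: 6  (via 606)
640: 6  (via 632)
Shortest route: 606–602–604–632–640 = 6 m.

6 m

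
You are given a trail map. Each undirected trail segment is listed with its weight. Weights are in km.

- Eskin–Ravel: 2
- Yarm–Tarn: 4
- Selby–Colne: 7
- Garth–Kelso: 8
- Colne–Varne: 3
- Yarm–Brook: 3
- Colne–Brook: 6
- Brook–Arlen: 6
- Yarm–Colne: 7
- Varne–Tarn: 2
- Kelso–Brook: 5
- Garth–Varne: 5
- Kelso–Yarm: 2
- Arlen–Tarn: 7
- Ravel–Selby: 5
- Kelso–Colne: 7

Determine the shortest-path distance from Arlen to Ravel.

24 km

Compare a few routes:
Arlen - Brook - Colne - Selby - Ravel: 6+6+7+5 = 24
Arlen - Brook - Yarm - Colne - Selby - Ravel: 6+3+7+7+5 = 28
Arlen - Brook - Yarm - Kelso - Colne - Selby - Ravel: 6+3+2+7+7+5 = 30
Cheapest is Arlen - Brook - Colne - Selby - Ravel at 24 km.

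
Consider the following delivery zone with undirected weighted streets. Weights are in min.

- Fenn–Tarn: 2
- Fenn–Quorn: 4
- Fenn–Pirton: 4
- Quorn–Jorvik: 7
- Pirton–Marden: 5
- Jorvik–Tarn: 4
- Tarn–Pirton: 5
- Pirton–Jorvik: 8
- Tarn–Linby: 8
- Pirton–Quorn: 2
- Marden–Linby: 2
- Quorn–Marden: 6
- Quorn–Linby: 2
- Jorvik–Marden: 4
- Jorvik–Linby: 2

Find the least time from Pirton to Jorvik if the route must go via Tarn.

9 min

Best Pirton to Tarn: Pirton–Tarn costing 5
Shortest Tarn→Jorvik: Tarn–Jorvik = 4
Total via Tarn: 5 + 4 = 9 min.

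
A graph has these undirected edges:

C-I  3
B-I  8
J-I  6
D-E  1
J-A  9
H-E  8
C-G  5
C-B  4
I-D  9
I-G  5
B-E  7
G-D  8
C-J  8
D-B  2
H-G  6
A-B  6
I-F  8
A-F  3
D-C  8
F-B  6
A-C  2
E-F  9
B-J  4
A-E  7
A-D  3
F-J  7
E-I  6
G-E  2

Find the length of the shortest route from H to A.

12

Enumerating some paths:
H - E - D - A: 8+1+3 = 12
H - G - C - A: 6+5+2 = 13
H - G - E - A: 6+2+7 = 15
The minimum is 12 via H - E - D - A.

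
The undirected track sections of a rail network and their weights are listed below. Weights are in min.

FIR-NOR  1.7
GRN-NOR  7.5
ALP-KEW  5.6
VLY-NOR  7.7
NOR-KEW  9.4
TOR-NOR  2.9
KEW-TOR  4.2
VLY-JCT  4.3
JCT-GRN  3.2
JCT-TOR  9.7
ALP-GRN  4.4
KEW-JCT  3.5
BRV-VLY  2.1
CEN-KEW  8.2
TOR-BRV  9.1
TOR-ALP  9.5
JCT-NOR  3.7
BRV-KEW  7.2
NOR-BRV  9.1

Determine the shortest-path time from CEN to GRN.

Candidate routes:
CEN → KEW → TOR → NOR → GRN: 8.2+4.2+2.9+7.5 = 22.8
CEN → KEW → JCT → GRN: 8.2+3.5+3.2 = 14.9
CEN → KEW → TOR → NOR → JCT → GRN: 8.2+4.2+2.9+3.7+3.2 = 22.2
CEN → KEW → ALP → GRN: 8.2+5.6+4.4 = 18.2
The minimum is 14.9 min via CEN → KEW → JCT → GRN.

14.9 min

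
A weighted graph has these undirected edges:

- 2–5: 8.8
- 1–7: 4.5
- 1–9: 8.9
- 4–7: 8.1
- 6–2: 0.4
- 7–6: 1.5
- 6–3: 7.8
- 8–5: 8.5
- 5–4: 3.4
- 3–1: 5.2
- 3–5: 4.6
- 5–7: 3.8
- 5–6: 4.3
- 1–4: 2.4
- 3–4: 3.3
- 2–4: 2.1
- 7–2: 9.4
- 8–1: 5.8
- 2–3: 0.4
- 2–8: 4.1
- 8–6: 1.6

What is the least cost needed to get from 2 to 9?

13.4

Shortest distances from 2:
2: 0
3: 0.4  (via 2)
6: 0.4  (via 2)
7: 1.9  (via 6)
8: 2  (via 6)
4: 2.1  (via 2)
1: 4.5  (via 4)
5: 4.7  (via 6)
9: 13.4  (via 1)
Shortest route: 2–4–1–9 = 13.4.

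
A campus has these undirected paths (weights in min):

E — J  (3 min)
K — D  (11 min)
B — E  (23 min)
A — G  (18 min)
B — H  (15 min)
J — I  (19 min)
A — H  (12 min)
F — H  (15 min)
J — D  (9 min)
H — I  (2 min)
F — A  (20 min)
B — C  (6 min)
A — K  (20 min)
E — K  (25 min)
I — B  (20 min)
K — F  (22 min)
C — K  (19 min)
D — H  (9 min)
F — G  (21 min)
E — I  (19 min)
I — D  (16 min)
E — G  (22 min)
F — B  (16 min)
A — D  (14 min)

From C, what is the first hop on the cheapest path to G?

Compare a few routes:
C - B - F - G: 6+16+21 = 43
C - B - H - A - G: 6+15+12+18 = 51
C - K - A - G: 19+20+18 = 57
C - B - E - G: 6+23+22 = 51
Cheapest is C - B - F - G at 43 min.
So from C the first move is to B.

B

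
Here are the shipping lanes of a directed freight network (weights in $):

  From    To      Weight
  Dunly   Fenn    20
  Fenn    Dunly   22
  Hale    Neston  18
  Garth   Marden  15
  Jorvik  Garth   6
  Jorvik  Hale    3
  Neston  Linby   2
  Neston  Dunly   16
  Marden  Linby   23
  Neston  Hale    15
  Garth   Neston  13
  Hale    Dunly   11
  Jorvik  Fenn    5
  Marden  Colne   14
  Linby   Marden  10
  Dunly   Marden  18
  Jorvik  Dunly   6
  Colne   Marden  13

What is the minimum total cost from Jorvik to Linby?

Settle nodes by increasing distance from Jorvik:
Jorvik: 0
Hale: 3  (via Jorvik)
Fenn: 5  (via Jorvik)
Dunly: 6  (via Jorvik)
Garth: 6  (via Jorvik)
Neston: 19  (via Garth)
Linby: 21  (via Neston)
Shortest route: Jorvik–Garth–Neston–Linby = $21.

$21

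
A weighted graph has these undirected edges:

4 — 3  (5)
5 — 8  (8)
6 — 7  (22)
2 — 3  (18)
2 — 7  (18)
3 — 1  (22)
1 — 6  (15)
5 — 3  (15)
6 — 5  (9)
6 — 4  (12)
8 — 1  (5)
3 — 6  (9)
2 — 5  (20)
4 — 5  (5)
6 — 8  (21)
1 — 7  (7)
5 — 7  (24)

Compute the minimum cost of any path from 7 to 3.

29

Compare a few routes:
7–1–3: 7+22 = 29
7–1–8–5–4–3: 7+5+8+5+5 = 30
The minimum is 29 via 7–1–3.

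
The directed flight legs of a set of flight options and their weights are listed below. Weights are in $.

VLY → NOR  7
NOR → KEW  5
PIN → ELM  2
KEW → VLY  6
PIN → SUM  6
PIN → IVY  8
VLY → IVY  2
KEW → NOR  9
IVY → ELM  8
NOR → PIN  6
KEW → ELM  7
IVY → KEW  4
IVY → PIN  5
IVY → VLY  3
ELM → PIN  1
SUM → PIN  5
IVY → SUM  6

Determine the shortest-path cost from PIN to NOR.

Settle nodes by increasing distance from PIN:
PIN: 0
ELM: 2  (via PIN)
SUM: 6  (via PIN)
IVY: 8  (via PIN)
VLY: 11  (via IVY)
KEW: 12  (via IVY)
NOR: 18  (via VLY)
Shortest route: PIN–IVY–VLY–NOR = $18.

$18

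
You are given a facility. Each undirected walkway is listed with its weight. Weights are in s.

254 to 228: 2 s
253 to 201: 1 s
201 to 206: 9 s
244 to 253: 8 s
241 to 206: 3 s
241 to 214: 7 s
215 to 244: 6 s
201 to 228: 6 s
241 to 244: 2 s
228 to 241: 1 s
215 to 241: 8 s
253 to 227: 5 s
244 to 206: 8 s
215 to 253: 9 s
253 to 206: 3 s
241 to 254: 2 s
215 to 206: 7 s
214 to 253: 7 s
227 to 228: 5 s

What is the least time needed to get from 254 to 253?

8 s

Compare a few routes:
254 → 228 → 241 → 206 → 253: 2+1+3+3 = 9
254 → 241 → 206 → 253: 2+3+3 = 8
254 → 241 → 228 → 201 → 253: 2+1+6+1 = 10
254 → 228 → 201 → 253: 2+6+1 = 9
Cheapest is 254 → 241 → 206 → 253 at 8 s.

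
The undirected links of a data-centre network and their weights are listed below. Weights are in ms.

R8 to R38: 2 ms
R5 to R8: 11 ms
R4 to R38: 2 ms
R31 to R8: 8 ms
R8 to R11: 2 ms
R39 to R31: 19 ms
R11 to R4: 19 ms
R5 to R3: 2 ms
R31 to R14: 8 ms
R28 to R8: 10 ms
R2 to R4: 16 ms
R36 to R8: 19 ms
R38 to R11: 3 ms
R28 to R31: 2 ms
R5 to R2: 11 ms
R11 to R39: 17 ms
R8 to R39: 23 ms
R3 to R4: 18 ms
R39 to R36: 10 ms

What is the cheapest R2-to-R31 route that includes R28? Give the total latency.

32 ms

Best R2 to R28: R2 → R4 → R38 → R8 → R28 costing 30
Shortest R28→R31: R28 → R31 = 2
Total via R28: 30 + 2 = 32 ms.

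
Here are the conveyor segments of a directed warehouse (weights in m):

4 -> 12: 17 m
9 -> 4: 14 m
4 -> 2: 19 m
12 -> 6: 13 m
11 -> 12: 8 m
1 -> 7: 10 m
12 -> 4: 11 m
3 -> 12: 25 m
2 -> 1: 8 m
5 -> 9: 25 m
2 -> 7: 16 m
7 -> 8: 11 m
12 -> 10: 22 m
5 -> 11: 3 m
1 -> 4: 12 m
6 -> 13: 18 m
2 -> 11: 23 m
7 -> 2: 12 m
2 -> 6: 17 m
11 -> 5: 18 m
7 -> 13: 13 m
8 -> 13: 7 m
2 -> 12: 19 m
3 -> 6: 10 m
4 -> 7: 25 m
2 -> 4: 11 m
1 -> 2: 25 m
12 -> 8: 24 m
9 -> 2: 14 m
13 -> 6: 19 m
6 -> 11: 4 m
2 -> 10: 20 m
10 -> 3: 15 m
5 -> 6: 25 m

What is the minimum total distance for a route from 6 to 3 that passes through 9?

Best 6 to 9: 6–11–5–9 costing 47
Best 9 to 3: 9–2–10–3 costing 49
Total via 9: 47 + 49 = 96 m.

96 m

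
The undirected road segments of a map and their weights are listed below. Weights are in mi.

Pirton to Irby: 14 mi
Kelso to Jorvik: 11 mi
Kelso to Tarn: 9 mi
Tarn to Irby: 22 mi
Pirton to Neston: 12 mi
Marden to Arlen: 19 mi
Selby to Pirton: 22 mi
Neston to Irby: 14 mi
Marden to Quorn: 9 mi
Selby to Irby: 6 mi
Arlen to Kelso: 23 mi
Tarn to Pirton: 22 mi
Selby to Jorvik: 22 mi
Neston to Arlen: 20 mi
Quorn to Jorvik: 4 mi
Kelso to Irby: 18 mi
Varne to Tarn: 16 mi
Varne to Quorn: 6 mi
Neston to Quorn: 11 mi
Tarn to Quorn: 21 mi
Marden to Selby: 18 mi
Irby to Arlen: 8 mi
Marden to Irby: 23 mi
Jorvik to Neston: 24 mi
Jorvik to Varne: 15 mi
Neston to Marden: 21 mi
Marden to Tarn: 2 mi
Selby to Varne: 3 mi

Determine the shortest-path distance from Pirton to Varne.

23 mi

Shortest distances from Pirton:
Pirton: 0
Neston: 12  (via Pirton)
Irby: 14  (via Pirton)
Selby: 20  (via Irby)
Tarn: 22  (via Pirton)
Arlen: 22  (via Irby)
Varne: 23  (via Selby)
Shortest route: Pirton–Irby–Selby–Varne = 23 mi.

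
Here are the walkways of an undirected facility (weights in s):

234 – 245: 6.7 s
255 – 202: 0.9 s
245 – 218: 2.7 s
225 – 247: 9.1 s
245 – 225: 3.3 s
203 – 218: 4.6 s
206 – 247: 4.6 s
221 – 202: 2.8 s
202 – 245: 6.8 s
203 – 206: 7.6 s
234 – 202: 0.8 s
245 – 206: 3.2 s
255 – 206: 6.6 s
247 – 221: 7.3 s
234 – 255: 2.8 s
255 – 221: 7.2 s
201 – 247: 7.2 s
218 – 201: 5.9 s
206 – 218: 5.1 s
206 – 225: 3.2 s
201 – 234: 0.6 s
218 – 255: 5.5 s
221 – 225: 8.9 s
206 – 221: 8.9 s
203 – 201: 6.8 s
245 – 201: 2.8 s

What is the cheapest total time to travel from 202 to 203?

Settle nodes by increasing distance from 202:
202: 0
234: 0.8  (via 202)
255: 0.9  (via 202)
201: 1.4  (via 234)
221: 2.8  (via 202)
245: 4.2  (via 201)
218: 6.4  (via 255)
206: 7.4  (via 245)
225: 7.5  (via 245)
203: 8.2  (via 201)
Shortest route: 202 → 234 → 201 → 203 = 8.2 s.

8.2 s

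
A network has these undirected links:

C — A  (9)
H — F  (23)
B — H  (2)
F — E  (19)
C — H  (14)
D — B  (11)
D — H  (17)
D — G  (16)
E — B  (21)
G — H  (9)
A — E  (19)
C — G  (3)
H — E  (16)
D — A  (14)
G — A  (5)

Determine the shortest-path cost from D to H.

Shortest distances from D:
D: 0
B: 11  (via D)
H: 13  (via B)
Shortest route: D–B–H = 13.

13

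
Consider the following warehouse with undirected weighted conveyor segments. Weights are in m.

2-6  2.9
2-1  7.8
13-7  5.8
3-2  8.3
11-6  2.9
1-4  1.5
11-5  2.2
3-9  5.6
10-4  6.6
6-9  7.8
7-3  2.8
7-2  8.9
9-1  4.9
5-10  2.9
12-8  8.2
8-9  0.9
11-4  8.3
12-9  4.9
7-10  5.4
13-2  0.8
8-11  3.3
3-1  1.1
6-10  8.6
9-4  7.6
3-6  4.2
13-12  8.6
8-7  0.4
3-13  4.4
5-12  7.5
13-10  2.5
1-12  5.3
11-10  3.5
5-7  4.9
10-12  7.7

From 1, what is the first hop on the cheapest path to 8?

Compare a few routes:
1 → 3 → 7 → 8: 1.1+2.8+0.4 = 4.3
1 → 3 → 9 → 8: 1.1+5.6+0.9 = 7.6
1 → 9 → 8: 4.9+0.9 = 5.8
Cheapest is 1 → 3 → 7 → 8 at 4.3 m.
So from 1 the first move is to 3.

3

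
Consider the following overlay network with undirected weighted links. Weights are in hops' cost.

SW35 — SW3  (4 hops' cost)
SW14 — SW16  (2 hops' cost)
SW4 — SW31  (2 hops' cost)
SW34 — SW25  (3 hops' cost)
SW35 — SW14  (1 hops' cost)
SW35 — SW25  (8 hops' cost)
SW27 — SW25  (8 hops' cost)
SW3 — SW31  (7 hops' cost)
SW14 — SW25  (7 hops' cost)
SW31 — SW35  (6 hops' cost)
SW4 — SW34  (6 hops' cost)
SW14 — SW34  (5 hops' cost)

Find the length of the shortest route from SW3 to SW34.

Enumerating some paths:
SW3–SW31–SW4–SW34: 7+2+6 = 15
SW3–SW35–SW14–SW25–SW34: 4+1+7+3 = 15
SW3–SW35–SW25–SW34: 4+8+3 = 15
SW3–SW35–SW14–SW34: 4+1+5 = 10
Cheapest is SW3–SW35–SW14–SW34 at 10 hops' cost.

10 hops' cost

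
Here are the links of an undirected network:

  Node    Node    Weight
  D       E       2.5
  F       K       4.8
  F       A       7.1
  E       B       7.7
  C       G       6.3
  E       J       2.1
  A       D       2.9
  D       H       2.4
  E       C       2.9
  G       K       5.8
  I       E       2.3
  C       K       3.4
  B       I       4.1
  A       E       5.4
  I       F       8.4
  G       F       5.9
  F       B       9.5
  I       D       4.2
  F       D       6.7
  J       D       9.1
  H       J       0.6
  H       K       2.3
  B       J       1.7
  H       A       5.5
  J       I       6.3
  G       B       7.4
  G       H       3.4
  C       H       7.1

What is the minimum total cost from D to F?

6.7

Settle nodes by increasing distance from D:
D: 0
H: 2.4  (via D)
E: 2.5  (via D)
A: 2.9  (via D)
J: 3  (via H)
I: 4.2  (via D)
B: 4.7  (via J)
K: 4.7  (via H)
C: 5.4  (via E)
G: 5.8  (via H)
F: 6.7  (via D)
Shortest route: D–F = 6.7.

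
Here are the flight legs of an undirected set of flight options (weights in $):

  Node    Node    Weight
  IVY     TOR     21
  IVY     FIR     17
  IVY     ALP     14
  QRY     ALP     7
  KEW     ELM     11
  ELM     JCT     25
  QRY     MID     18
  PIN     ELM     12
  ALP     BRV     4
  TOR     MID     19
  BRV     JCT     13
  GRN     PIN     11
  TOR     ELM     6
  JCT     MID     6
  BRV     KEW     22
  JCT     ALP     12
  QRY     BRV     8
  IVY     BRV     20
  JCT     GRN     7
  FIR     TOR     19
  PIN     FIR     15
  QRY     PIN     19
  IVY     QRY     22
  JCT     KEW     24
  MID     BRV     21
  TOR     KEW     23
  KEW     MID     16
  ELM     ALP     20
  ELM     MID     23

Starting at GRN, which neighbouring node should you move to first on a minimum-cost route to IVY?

Candidate routes:
GRN → JCT → ALP → IVY: 7+12+14 = 33
GRN → JCT → BRV → ALP → IVY: 7+13+4+14 = 38
GRN → JCT → ALP → BRV → IVY: 7+12+4+20 = 43
GRN → JCT → BRV → IVY: 7+13+20 = 40
Cheapest is GRN → JCT → ALP → IVY at $33.
So from GRN the first move is to JCT.

JCT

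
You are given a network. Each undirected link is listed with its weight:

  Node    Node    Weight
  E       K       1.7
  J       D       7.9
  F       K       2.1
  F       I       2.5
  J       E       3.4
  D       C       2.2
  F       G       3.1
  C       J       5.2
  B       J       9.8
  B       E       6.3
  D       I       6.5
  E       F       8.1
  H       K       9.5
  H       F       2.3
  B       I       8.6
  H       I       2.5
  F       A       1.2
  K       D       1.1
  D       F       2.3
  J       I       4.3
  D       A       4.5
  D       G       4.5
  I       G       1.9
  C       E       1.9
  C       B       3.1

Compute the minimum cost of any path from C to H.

Enumerating some paths:
C → D → K → F → H: 2.2+1.1+2.1+2.3 = 7.7
C → E → K → D → F → H: 1.9+1.7+1.1+2.3+2.3 = 9.3
C → E → K → F → H: 1.9+1.7+2.1+2.3 = 8
C → D → F → H: 2.2+2.3+2.3 = 6.8
Cheapest is C → D → F → H at 6.8.

6.8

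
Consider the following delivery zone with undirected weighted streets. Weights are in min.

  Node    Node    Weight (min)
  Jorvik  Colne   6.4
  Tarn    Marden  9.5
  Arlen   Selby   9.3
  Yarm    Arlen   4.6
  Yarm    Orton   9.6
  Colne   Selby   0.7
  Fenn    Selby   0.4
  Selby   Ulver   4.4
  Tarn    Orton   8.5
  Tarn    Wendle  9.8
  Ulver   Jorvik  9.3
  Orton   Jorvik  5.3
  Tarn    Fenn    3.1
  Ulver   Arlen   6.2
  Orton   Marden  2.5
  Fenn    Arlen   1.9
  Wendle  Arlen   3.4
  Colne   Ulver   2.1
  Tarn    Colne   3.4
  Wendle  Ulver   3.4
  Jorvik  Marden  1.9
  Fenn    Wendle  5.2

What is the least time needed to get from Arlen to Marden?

11.3 min

Compare a few routes:
Arlen–Fenn–Tarn–Orton–Marden: 1.9+3.1+8.5+2.5 = 16
Arlen–Fenn–Selby–Colne–Jorvik–Marden: 1.9+0.4+0.7+6.4+1.9 = 11.3
Arlen–Fenn–Selby–Colne–Tarn–Marden: 1.9+0.4+0.7+3.4+9.5 = 15.9
Arlen–Fenn–Tarn–Marden: 1.9+3.1+9.5 = 14.5
The minimum is 11.3 min via Arlen–Fenn–Selby–Colne–Jorvik–Marden.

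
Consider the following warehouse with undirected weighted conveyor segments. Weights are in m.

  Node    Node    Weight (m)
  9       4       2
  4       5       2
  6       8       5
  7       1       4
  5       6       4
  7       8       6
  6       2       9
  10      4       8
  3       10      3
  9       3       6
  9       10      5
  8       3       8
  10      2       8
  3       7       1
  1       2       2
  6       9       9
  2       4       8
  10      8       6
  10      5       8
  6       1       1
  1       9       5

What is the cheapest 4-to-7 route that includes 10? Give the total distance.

11 m

Best 4 to 10: 4 → 9 → 10 costing 7
Best 10 to 7: 10 → 3 → 7 costing 4
Total via 10: 7 + 4 = 11 m.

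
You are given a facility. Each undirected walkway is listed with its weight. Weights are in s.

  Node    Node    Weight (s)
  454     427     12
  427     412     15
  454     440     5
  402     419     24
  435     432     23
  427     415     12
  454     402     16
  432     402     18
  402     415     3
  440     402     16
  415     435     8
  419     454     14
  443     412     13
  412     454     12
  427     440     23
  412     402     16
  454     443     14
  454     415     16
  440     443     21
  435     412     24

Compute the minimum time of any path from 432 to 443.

Candidate routes:
432 → 402 → 412 → 443: 18+16+13 = 47
432 → 402 → 454 → 443: 18+16+14 = 48
432 → 402 → 415 → 454 → 443: 18+3+16+14 = 51
The minimum is 47 s via 432 → 402 → 412 → 443.

47 s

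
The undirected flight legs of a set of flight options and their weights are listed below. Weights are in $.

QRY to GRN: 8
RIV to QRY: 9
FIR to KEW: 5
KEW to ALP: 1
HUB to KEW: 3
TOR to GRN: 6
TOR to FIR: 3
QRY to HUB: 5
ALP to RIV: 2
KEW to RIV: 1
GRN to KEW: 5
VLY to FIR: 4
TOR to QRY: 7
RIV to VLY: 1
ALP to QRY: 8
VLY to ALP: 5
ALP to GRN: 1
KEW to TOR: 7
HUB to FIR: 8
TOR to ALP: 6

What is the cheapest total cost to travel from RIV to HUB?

Candidate routes:
RIV → ALP → KEW → HUB: 2+1+3 = 6
RIV → KEW → HUB: 1+3 = 4
RIV → VLY → ALP → KEW → HUB: 1+5+1+3 = 10
Cheapest is RIV → KEW → HUB at $4.

$4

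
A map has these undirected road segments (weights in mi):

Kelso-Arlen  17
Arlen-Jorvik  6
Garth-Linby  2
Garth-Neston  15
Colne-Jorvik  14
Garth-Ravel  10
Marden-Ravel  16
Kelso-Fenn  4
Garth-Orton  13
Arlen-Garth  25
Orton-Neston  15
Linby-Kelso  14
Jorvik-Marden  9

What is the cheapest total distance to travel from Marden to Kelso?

32 mi

Candidate routes:
Marden → Jorvik → Arlen → Garth → Linby → Kelso: 9+6+25+2+14 = 56
Marden → Jorvik → Arlen → Kelso: 9+6+17 = 32
Marden → Ravel → Garth → Linby → Kelso: 16+10+2+14 = 42
The minimum is 32 mi via Marden → Jorvik → Arlen → Kelso.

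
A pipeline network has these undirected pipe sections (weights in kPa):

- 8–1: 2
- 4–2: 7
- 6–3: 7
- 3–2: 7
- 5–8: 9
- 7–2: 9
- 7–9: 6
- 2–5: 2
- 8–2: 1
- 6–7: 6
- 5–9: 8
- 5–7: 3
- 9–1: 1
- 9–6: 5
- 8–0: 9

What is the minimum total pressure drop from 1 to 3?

10 kPa

Running Dijkstra from 1:
1: 0
9: 1  (via 1)
8: 2  (via 1)
2: 3  (via 8)
5: 5  (via 2)
6: 6  (via 9)
7: 7  (via 9)
3: 10  (via 2)
Shortest route: 1 → 8 → 2 → 3 = 10 kPa.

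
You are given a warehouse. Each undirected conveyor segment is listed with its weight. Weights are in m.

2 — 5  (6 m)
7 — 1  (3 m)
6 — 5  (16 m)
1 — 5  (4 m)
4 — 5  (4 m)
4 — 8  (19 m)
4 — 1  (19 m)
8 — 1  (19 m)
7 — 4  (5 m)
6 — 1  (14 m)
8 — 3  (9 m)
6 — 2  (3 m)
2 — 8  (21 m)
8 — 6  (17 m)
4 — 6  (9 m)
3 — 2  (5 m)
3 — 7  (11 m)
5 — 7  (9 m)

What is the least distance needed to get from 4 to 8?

19 m

Running Dijkstra from 4:
4: 0
5: 4  (via 4)
7: 5  (via 4)
1: 8  (via 5)
6: 9  (via 4)
2: 10  (via 5)
3: 15  (via 2)
8: 19  (via 4)
Shortest route: 4–8 = 19 m.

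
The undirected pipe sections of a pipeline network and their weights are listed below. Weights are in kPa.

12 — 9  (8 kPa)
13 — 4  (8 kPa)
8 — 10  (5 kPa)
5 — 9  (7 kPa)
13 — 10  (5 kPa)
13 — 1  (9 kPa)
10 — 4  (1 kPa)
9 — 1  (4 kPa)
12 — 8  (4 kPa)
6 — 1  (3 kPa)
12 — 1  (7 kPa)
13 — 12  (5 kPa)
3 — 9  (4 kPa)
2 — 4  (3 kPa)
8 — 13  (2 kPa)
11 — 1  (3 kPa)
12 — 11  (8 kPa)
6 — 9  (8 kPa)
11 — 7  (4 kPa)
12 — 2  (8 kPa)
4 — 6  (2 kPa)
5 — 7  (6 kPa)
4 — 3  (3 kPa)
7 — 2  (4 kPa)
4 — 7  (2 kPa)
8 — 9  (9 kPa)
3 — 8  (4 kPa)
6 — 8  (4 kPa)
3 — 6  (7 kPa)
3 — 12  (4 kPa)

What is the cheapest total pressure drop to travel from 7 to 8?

Running Dijkstra from 7:
7: 0
4: 2  (via 7)
10: 3  (via 4)
2: 4  (via 7)
6: 4  (via 4)
11: 4  (via 7)
3: 5  (via 4)
5: 6  (via 7)
1: 7  (via 6)
8: 8  (via 10)
Shortest route: 7 → 4 → 10 → 8 = 8 kPa.

8 kPa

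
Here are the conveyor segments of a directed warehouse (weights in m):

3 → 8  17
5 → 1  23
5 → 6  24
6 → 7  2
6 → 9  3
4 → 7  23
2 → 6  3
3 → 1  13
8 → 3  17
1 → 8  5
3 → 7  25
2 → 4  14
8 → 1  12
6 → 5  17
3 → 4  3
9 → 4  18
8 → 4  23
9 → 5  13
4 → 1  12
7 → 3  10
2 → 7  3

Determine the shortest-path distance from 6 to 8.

29 m

Running Dijkstra from 6:
6: 0
7: 2  (via 6)
9: 3  (via 6)
3: 12  (via 7)
4: 15  (via 3)
5: 16  (via 9)
1: 25  (via 3)
8: 29  (via 3)
Shortest route: 6 → 7 → 3 → 8 = 29 m.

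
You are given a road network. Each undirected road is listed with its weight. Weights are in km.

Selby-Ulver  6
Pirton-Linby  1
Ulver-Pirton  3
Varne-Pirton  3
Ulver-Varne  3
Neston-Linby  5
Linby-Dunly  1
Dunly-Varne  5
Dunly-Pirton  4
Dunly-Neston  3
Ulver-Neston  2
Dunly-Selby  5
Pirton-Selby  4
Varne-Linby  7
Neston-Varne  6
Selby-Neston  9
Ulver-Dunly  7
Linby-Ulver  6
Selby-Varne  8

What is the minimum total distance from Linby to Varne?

4 km

Enumerating some paths:
Linby - Dunly - Varne: 1+5 = 6
Linby - Pirton - Ulver - Varne: 1+3+3 = 7
Linby - Pirton - Varne: 1+3 = 4
Linby - Varne: 7 = 7
The minimum is 4 km via Linby - Pirton - Varne.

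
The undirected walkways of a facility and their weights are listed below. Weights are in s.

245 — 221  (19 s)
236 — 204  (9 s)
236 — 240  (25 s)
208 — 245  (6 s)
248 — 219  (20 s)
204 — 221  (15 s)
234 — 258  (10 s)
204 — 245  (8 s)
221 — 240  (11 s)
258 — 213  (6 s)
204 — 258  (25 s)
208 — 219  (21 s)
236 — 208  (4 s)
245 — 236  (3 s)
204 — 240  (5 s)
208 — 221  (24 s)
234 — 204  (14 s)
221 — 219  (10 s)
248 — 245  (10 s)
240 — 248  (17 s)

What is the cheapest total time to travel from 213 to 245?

Settle nodes by increasing distance from 213:
213: 0
258: 6  (via 213)
234: 16  (via 258)
204: 30  (via 234)
240: 35  (via 204)
245: 38  (via 204)
Shortest route: 213 → 258 → 234 → 204 → 245 = 38 s.

38 s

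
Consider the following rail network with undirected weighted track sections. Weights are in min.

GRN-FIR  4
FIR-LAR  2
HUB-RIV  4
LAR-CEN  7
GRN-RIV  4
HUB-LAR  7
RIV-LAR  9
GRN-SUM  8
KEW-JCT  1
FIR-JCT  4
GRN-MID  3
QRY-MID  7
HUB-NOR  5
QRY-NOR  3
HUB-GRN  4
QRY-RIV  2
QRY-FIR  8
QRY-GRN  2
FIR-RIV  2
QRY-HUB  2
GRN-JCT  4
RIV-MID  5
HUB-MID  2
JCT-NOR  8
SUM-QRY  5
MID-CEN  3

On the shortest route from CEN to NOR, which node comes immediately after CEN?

MID

Enumerating some paths:
CEN–MID–HUB–NOR: 3+2+5 = 10
CEN–MID–GRN–QRY–NOR: 3+3+2+3 = 11
Cheapest is CEN–MID–HUB–NOR at 10 min.
So from CEN the first move is to MID.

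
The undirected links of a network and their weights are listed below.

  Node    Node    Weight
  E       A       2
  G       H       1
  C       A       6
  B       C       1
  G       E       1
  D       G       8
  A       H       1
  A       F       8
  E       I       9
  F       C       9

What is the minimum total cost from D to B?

Settle nodes by increasing distance from D:
D: 0
G: 8  (via D)
E: 9  (via G)
H: 9  (via G)
A: 10  (via H)
C: 16  (via A)
B: 17  (via C)
Shortest route: D → G → H → A → C → B = 17.

17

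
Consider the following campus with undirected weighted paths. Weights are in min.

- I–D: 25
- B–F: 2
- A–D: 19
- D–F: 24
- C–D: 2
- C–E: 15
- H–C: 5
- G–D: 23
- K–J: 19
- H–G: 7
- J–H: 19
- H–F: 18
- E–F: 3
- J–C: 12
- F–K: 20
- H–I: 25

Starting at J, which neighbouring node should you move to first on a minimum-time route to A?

C

Candidate routes:
J - H - C - D - A: 19+5+2+19 = 45
J - C - D - A: 12+2+19 = 33
J - C - H - G - D - A: 12+5+7+23+19 = 66
The minimum is 33 min via J - C - D - A.
So from J the first move is to C.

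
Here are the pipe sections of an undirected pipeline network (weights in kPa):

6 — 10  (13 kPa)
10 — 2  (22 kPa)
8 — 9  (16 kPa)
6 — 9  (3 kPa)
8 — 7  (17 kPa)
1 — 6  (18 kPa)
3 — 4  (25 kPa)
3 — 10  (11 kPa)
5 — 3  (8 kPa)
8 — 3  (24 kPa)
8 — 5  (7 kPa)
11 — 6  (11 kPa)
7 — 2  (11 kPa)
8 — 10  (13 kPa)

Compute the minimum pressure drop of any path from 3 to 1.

42 kPa

Candidate routes:
3–5–8–9–6–1: 8+7+16+3+18 = 52
3–10–6–1: 11+13+18 = 42
The minimum is 42 kPa via 3–10–6–1.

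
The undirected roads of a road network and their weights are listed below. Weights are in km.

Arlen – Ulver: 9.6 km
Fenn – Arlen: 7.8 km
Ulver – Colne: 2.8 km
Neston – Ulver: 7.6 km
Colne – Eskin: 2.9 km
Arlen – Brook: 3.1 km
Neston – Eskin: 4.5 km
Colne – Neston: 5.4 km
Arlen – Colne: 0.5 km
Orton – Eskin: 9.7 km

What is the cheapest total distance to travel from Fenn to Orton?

Compare a few routes:
Fenn → Arlen → Colne → Neston → Eskin → Orton: 7.8+0.5+5.4+4.5+9.7 = 27.9
Fenn → Arlen → Ulver → Colne → Eskin → Orton: 7.8+9.6+2.8+2.9+9.7 = 32.8
Fenn → Arlen → Colne → Eskin → Orton: 7.8+0.5+2.9+9.7 = 20.9
The minimum is 20.9 km via Fenn → Arlen → Colne → Eskin → Orton.

20.9 km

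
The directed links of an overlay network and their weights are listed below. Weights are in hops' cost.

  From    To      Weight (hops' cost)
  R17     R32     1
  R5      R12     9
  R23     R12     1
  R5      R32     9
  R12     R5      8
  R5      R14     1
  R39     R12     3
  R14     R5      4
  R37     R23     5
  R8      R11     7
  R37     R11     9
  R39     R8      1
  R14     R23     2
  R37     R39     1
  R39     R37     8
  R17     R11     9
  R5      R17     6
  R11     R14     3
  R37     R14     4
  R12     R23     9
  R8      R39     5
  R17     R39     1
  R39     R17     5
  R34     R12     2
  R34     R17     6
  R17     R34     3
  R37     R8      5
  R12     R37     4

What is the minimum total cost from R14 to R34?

13 hops' cost

Compare a few routes:
R14–R23–R12–R37–R39–R17–R34: 2+1+4+1+5+3 = 16
R14–R23–R12–R5–R17–R34: 2+1+8+6+3 = 20
R14–R5–R17–R34: 4+6+3 = 13
The minimum is 13 hops' cost via R14–R5–R17–R34.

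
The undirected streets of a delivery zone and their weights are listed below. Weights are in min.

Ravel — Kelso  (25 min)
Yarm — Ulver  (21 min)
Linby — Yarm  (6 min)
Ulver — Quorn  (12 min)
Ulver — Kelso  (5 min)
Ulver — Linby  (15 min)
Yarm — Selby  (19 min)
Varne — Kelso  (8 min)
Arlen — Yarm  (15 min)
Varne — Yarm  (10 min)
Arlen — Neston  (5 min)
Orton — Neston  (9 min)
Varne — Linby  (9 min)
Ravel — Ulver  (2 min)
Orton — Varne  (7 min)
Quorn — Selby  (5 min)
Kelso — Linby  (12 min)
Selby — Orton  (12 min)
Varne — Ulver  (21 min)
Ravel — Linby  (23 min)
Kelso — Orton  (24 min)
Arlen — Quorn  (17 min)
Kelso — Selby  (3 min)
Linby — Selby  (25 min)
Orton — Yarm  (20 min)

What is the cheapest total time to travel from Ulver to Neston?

Compare a few routes:
Ulver → Quorn → Arlen → Neston: 12+17+5 = 34
Ulver → Kelso → Selby → Orton → Neston: 5+3+12+9 = 29
The minimum is 29 min via Ulver → Kelso → Selby → Orton → Neston.

29 min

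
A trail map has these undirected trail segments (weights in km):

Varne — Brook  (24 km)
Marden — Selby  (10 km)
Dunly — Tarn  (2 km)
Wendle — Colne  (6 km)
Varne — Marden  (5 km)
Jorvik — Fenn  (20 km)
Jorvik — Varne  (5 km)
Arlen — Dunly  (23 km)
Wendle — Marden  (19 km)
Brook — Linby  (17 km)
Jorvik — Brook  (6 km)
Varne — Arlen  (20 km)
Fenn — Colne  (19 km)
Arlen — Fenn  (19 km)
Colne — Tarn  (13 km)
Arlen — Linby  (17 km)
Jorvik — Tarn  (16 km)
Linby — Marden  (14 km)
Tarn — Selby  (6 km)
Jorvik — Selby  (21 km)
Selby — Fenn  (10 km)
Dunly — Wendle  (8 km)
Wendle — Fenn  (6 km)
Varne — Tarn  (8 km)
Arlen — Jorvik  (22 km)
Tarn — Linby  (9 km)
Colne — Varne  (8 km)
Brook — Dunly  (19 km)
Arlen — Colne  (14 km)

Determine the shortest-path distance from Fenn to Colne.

Running Dijkstra from Fenn:
Fenn: 0
Wendle: 6  (via Fenn)
Selby: 10  (via Fenn)
Colne: 12  (via Wendle)
Shortest route: Fenn–Wendle–Colne = 12 km.

12 km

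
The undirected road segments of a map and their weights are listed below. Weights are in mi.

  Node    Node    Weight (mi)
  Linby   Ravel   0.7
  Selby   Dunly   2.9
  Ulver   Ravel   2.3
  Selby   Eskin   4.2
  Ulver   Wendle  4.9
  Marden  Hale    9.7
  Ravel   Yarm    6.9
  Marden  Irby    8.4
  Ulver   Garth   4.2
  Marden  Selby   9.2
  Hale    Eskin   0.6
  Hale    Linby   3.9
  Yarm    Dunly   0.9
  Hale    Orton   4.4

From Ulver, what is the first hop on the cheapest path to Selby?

Ravel

Compare a few routes:
Ulver - Ravel - Yarm - Dunly - Selby: 2.3+6.9+0.9+2.9 = 13
Ulver - Ravel - Linby - Hale - Eskin - Selby: 2.3+0.7+3.9+0.6+4.2 = 11.7
Ulver - Ravel - Linby - Hale - Marden - Selby: 2.3+0.7+3.9+9.7+9.2 = 25.8
Cheapest is Ulver - Ravel - Linby - Hale - Eskin - Selby at 11.7 mi.
So from Ulver the first move is to Ravel.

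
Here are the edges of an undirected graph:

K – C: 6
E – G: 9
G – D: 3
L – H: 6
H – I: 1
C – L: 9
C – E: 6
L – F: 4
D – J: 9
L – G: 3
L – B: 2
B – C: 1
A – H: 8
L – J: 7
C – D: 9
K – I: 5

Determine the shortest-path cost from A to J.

21

Candidate routes:
A - H - I - K - C - B - L - J: 8+1+5+6+1+2+7 = 30
A - H - L - J: 8+6+7 = 21
A - H - L - G - D - J: 8+6+3+3+9 = 29
The minimum is 21 via A - H - L - J.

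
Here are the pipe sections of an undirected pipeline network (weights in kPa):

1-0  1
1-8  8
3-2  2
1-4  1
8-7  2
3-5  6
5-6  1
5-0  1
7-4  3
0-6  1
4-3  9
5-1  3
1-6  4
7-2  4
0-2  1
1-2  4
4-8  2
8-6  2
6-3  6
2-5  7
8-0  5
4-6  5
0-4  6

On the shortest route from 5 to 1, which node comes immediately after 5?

Compare a few routes:
5 → 6 → 0 → 1: 1+1+1 = 3
5 → 1: 3 = 3
5 → 6 → 1: 1+4 = 5
5 → 0 → 1: 1+1 = 2
The minimum is 2 kPa via 5 → 0 → 1.
So from 5 the first move is to 0.

0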